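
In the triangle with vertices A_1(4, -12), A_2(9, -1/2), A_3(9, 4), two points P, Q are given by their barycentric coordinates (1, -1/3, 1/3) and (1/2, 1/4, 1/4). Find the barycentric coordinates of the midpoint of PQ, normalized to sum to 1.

(3/4, -1/24, 7/24)

Since both coordinate triples sum to 1, the midpoint's barycentrics are the componentwise average.
(1+1/2)/2 = 3/4; similarly -1/24 and 7/24.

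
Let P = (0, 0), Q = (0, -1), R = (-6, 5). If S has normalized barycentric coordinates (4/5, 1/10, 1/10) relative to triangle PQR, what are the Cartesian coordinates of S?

(-3/5, 2/5)

S = (4/5)·P + (1/10)·Q + (1/10)·R.
x-coordinate: (4/5)·0 + (1/10)·0 + (1/10)·(-6) = -3/5.
y-coordinate: (4/5)·0 + (1/10)·(-1) + (1/10)·5 = 2/5.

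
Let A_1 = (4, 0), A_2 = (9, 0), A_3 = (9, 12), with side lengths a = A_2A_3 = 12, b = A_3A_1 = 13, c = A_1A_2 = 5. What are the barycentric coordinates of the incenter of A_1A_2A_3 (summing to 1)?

The incenter has barycentric coordinates proportional to the opposite side lengths: (12 : 13 : 5).
Normalizing by 12+13+5 = 30 gives (2/5, 13/30, 1/6).

(2/5, 13/30, 1/6)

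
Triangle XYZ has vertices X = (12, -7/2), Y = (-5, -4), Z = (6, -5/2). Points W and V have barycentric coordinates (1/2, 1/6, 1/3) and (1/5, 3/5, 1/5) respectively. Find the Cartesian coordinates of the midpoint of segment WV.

(233/60, -137/40)

Barycentric coordinates of the midpoint are the average: (7/20, 23/60, 4/15).
Converting: (7/20)·X + (23/60)·Y + (4/15)·Z = (233/60, -137/40).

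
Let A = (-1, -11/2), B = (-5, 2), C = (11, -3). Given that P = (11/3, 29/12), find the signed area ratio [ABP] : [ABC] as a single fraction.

[ABC] = ½·((-1)·(2−(-3)) + (-5)·(-3−(-11/2)) + 11·(-11/2−2)) = ½·(-5 − 25/2 − 165/2) = -50.
[ABP] = ½·((-1)·(2−(29/12)) + (-5)·(29/12−(-11/2)) + (11/3)·(-11/2−2)) = ½·(5/12 − 475/12 − 55/2) = -100/3, so the ratio is (-100/3)/(-50) = 2/3.

2/3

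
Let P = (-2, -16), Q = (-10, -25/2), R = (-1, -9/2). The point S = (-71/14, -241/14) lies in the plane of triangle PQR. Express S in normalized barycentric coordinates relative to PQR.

Signed area of the reference triangle: [PQR] = ½·((-2)·(-25/2−(-9/2)) + (-10)·(-9/2−(-16)) + (-1)·(-16−(-25/2))) = ½·(16 − 115 + 7/2) = -191/4.
[SQR] = ½·((-71/14)·(-25/2−(-9/2)) + (-10)·(-9/2−(-241/14)) + (-1)·(-241/14−(-25/2))) = ½·(284/7 − 890/7 + 33/7) = -573/14, so the P-coordinate is (-573/14)/(-191/4) = 6/7.
[PSR] = ½·((-2)·(-241/14−(-9/2)) + (-71/14)·(-9/2−(-16)) + (-1)·(-16−(-241/14))) = ½·(178/7 − 1633/28 − 17/14) = -955/56, so the Q-coordinate is 5/14.
[PQS] = ½·((-2)·(-25/2−(-241/14)) + (-10)·(-241/14−(-16)) + (-71/14)·(-16−(-25/2))) = ½·(-66/7 + 85/7 + 71/4) = 573/56, so the R-coordinate is -3/14.
Check: 6/7 + 5/14 − 3/14 = 1.

(6/7, 5/14, -3/14)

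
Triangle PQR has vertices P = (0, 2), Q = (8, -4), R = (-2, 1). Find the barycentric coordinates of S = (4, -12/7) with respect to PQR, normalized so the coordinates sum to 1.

(1/7, 4/7, 2/7)

Signed area of the reference triangle: [PQR] = ½·(0·(-4−1) + 8·(1−2) + (-2)·(2−(-4))) = ½·(0 − 8 − 12) = -10.
[SQR] = ½·(4·(-4−1) + 8·(1−(-12/7)) + (-2)·(-12/7−(-4))) = ½·(-20 + 152/7 − 32/7) = -10/7, so the P-coordinate is (-10/7)/(-10) = 1/7.
[PSR] = ½·(0·(-12/7−1) + 4·(1−2) + (-2)·(2−(-12/7))) = ½·(0 − 4 − 52/7) = -40/7, so the Q-coordinate is 4/7.
[PQS] = ½·(0·(-4−(-12/7)) + 8·(-12/7−2) + 4·(2−(-4))) = ½·(0 − 208/7 + 24) = -20/7, so the R-coordinate is 2/7.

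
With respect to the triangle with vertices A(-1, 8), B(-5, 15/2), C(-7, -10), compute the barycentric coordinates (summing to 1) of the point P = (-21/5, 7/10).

Signed area of the reference triangle: [ABC] = ½·((-1)·(15/2−(-10)) + (-5)·(-10−8) + (-7)·(8−(15/2))) = ½·(-35/2 + 90 − 7/2) = 69/2.
[PBC] = ½·((-21/5)·(15/2−(-10)) + (-5)·(-10−(7/10)) + (-7)·(7/10−(15/2))) = ½·(-147/2 + 107/2 + 238/5) = 69/5, so the A-coordinate is (69/5)/(69/2) = 2/5.
[APC] = ½·((-1)·(7/10−(-10)) + (-21/5)·(-10−8) + (-7)·(8−(7/10))) = ½·(-107/10 + 378/5 − 511/10) = 69/10, so the B-coordinate is 1/5.
[ABP] = ½·((-1)·(15/2−(7/10)) + (-5)·(7/10−8) + (-21/5)·(8−(15/2))) = ½·(-34/5 + 73/2 − 21/10) = 69/5, so the C-coordinate is 2/5.
Check: 2/5 + 1/5 + 2/5 = 1.

(2/5, 1/5, 2/5)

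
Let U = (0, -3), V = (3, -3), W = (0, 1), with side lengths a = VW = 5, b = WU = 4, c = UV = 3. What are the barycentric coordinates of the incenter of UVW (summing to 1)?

(5/12, 1/3, 1/4)

The incenter has barycentric coordinates proportional to the opposite side lengths: (5 : 4 : 3).
Normalizing by 5+4+3 = 12 gives (5/12, 1/3, 1/4).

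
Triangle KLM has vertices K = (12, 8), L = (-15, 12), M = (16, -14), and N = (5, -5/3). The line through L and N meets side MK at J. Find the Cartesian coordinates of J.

(15, -17/2)

Barycentric coordinates of N with respect to KLM: (1/6, 1/3, 1/2).
On side MK the L-coordinate is zero; dropping N's L-weight 1/3 and renormalizing the remaining 1/2 : 1/6 gives weights 3/4, 1/4 on M, K.
J = (3/4)·(16, -14) + (1/4)·(12, 8) = (15, -17/2).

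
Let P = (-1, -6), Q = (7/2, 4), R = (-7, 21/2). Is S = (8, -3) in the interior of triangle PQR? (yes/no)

Barycentric coordinates of S: (59/179, 222/179, -102/179).
The three coordinates are positive, positive, negative; a point is interior exactly when all three are positive.

no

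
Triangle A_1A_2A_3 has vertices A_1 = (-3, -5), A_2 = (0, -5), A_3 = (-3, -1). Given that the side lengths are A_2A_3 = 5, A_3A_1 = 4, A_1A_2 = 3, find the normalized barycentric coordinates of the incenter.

(5/12, 1/3, 1/4)

The incenter has barycentric coordinates proportional to the opposite side lengths: (5 : 4 : 3).
Normalizing by 5+4+3 = 12 gives (5/12, 1/3, 1/4).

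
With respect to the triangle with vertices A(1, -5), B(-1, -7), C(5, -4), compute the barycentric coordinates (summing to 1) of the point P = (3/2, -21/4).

Signed area of the reference triangle: [ABC] = ½·(1·(-7−(-4)) + (-1)·(-4−(-5)) + 5·(-5−(-7))) = ½·(-3 − 1 + 10) = 3.
[PBC] = ½·((3/2)·(-7−(-4)) + (-1)·(-4−(-21/4)) + 5·(-21/4−(-7))) = ½·(-9/2 − 5/4 + 35/4) = 3/2, so the A-coordinate is (3/2)/3 = 1/2.
[APC] = ½·(1·(-21/4−(-4)) + (3/2)·(-4−(-5)) + 5·(-5−(-21/4))) = ½·(-5/4 + 3/2 + 5/4) = 3/4, so the B-coordinate is 1/4.
[ABP] = ½·(1·(-7−(-21/4)) + (-1)·(-21/4−(-5)) + (3/2)·(-5−(-7))) = ½·(-7/4 + 1/4 + 3) = 3/4, so the C-coordinate is 1/4.
Check: 1/2 + 1/4 + 1/4 = 1.

(1/2, 1/4, 1/4)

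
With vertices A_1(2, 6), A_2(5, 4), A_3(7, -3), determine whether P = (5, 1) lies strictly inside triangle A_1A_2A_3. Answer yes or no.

yes

Barycentric coordinates of P: (6/17, 2/17, 9/17).
The three coordinates are positive, positive, positive; a point is interior exactly when all three are positive.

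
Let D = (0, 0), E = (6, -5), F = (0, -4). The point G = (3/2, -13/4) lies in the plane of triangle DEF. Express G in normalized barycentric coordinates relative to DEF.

(1/4, 1/4, 1/2)

Signed area of the reference triangle: [DEF] = ½·(0·(-5−(-4)) + 6·(-4−0) + 0·(0−(-5))) = ½·(0 − 24 + 0) = -12.
[GEF] = ½·((3/2)·(-5−(-4)) + 6·(-4−(-13/4)) + 0·(-13/4−(-5))) = ½·(-3/2 − 9/2 + 0) = -3, so the D-coordinate is (-3)/(-12) = 1/4.
[DGF] = ½·(0·(-13/4−(-4)) + (3/2)·(-4−0) + 0·(0−(-13/4))) = ½·(0 − 6 + 0) = -3, so the E-coordinate is 1/4.
[DEG] = ½·(0·(-5−(-13/4)) + 6·(-13/4−0) + (3/2)·(0−(-5))) = ½·(0 − 39/2 + 15/2) = -6, so the F-coordinate is 1/2.
Check: 1/4 + 1/4 + 1/2 = 1.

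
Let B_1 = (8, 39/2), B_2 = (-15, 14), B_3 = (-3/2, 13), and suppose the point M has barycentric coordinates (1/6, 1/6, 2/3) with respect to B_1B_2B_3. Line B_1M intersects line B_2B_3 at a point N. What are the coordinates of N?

Line B_1M meets B_2B_3 where the B_1-coordinate vanishes; zeroing M's B_1-weight and renormalizing leaves B_2, B_3-weights 1/6 : 2/3 → (1/5, 4/5).
So N = (1/5)·B_2 + (4/5)·B_3 = (-21/5, 66/5).

(-21/5, 66/5)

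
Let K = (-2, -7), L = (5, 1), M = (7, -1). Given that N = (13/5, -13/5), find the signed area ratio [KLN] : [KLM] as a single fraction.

[KLM] = ½·((-2)·(1−(-1)) + 5·(-1−(-7)) + 7·(-7−1)) = ½·(-4 + 30 − 56) = -15.
[KLN] = ½·((-2)·(1−(-13/5)) + 5·(-13/5−(-7)) + (13/5)·(-7−1)) = ½·(-36/5 + 22 − 104/5) = -3, so the ratio is (-3)/(-15) = 1/5.

1/5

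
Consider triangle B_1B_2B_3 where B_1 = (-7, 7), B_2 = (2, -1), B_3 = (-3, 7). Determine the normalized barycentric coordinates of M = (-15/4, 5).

Signed area of the reference triangle: [B_1B_2B_3] = ½·((-7)·(-1−7) + 2·(7−7) + (-3)·(7−(-1))) = ½·(56 + 0 − 24) = 16.
[MB_2B_3] = ½·((-15/4)·(-1−7) + 2·(7−5) + (-3)·(5−(-1))) = ½·(30 + 4 − 18) = 8, so the B_1-coordinate is 8/16 = 1/2.
[B_1MB_3] = ½·((-7)·(5−7) + (-15/4)·(7−7) + (-3)·(7−5)) = ½·(14 + 0 − 6) = 4, so the B_2-coordinate is 1/4.
[B_1B_2M] = ½·((-7)·(-1−5) + 2·(5−7) + (-15/4)·(7−(-1))) = ½·(42 − 4 − 30) = 4, so the B_3-coordinate is 1/4.

(1/2, 1/4, 1/4)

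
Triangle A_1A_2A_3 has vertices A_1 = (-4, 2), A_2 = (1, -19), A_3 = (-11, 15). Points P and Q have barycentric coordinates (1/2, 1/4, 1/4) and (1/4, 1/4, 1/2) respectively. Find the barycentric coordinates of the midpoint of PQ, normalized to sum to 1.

Since both coordinate triples sum to 1, the midpoint's barycentrics are the componentwise average.
(1/2+1/4)/2 = 3/8; similarly 1/4 and 3/8.

(3/8, 1/4, 3/8)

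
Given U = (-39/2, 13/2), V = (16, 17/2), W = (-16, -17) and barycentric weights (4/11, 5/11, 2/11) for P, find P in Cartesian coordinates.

P = (4/11)·U + (5/11)·V + (2/11)·W.
x-coordinate: (4/11)·(-39/2) + (5/11)·16 + (2/11)·(-16) = -30/11.
y-coordinate: (4/11)·(13/2) + (5/11)·(17/2) + (2/11)·(-17) = 69/22.

(-30/11, 69/22)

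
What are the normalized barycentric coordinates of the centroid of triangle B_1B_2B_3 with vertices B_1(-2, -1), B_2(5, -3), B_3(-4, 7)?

The centroid is the average of the vertices, so each weight is 1/3.

(1/3, 1/3, 1/3)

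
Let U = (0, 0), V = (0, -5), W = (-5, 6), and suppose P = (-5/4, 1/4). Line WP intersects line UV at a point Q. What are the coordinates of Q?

Barycentric coordinates of P with respect to UVW: (1/2, 1/4, 1/4).
On side UV the W-coordinate is zero; dropping P's W-weight 1/4 and renormalizing the remaining 1/2 : 1/4 gives weights 2/3, 1/3 on U, V.
Q = (2/3)·(0, 0) + (1/3)·(0, -5) = (0, -5/3).

(0, -5/3)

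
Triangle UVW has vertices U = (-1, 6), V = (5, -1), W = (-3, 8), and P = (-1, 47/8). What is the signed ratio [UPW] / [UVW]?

[UVW] = ½·((-1)·(-1−8) + 5·(8−6) + (-3)·(6−(-1))) = ½·(9 + 10 − 21) = -1.
[UPW] = ½·((-1)·(47/8−8) + (-1)·(8−6) + (-3)·(6−(47/8))) = ½·(17/8 − 2 − 3/8) = -1/8, so the ratio is (-1/8)/(-1) = 1/8.

1/8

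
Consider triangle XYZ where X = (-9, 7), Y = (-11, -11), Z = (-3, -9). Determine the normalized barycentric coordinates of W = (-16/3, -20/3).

Signed area of the reference triangle: [XYZ] = ½·((-9)·(-11−(-9)) + (-11)·(-9−7) + (-3)·(7−(-11))) = ½·(18 + 176 − 54) = 70.
[WYZ] = ½·((-16/3)·(-11−(-9)) + (-11)·(-9−(-20/3)) + (-3)·(-20/3−(-11))) = ½·(32/3 + 77/3 − 13) = 35/3, so the X-coordinate is (35/3)/70 = 1/6.
[XWZ] = ½·((-9)·(-20/3−(-9)) + (-16/3)·(-9−7) + (-3)·(7−(-20/3))) = ½·(-21 + 256/3 − 41) = 35/3, so the Y-coordinate is 1/6.
[XYW] = ½·((-9)·(-11−(-20/3)) + (-11)·(-20/3−7) + (-16/3)·(7−(-11))) = ½·(39 + 451/3 − 96) = 140/3, so the Z-coordinate is 2/3.

(1/6, 1/6, 2/3)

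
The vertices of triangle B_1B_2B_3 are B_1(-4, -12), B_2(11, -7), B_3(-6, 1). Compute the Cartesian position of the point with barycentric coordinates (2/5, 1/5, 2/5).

M = (2/5)·B_1 + (1/5)·B_2 + (2/5)·B_3.
x-coordinate: (2/5)·(-4) + (1/5)·11 + (2/5)·(-6) = -9/5.
y-coordinate: (2/5)·(-12) + (1/5)·(-7) + (2/5)·1 = -29/5.

(-9/5, -29/5)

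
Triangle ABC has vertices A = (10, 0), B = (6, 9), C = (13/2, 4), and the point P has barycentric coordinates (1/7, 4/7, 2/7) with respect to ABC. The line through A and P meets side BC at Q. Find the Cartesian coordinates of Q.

(37/6, 22/3)

Line AP meets BC where the A-coordinate vanishes; zeroing P's A-weight and renormalizing leaves B, C-weights 4/7 : 2/7 → (2/3, 1/3).
So Q = (2/3)·B + (1/3)·C = (37/6, 22/3).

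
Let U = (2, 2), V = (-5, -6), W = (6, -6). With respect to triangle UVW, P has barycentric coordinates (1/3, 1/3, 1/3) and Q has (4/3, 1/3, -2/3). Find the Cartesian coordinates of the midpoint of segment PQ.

(-1, 2/3)

Barycentric coordinates of the midpoint are the average: (5/6, 1/3, -1/6).
Converting: (5/6)·U + (1/3)·V + (-1/6)·W = (-1, 2/3).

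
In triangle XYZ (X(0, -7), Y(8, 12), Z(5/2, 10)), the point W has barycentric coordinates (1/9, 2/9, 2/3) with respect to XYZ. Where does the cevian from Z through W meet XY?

Line ZW meets XY where the Z-coordinate vanishes; zeroing W's Z-weight and renormalizing leaves X, Y-weights 1/9 : 2/9 → (1/3, 2/3).
So V = (1/3)·X + (2/3)·Y = (16/3, 17/3).

(16/3, 17/3)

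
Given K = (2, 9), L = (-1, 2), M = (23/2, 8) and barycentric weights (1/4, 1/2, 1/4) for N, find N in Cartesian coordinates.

N = (1/4)·K + (1/2)·L + (1/4)·M.
x-coordinate: (1/4)·2 + (1/2)·(-1) + (1/4)·(23/2) = 23/8.
y-coordinate: (1/4)·9 + (1/2)·2 + (1/4)·8 = 21/4.

(23/8, 21/4)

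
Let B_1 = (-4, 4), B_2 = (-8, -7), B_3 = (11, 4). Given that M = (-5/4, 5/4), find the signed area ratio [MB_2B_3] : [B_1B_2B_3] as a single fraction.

[B_1B_2B_3] = ½·((-4)·(-7−4) + (-8)·(4−4) + 11·(4−(-7))) = ½·(44 + 0 + 121) = 165/2.
[MB_2B_3] = ½·((-5/4)·(-7−4) + (-8)·(4−(5/4)) + 11·(5/4−(-7))) = ½·(55/4 − 22 + 363/4) = 165/4, so the ratio is (165/4)/(165/2) = 1/2.

1/2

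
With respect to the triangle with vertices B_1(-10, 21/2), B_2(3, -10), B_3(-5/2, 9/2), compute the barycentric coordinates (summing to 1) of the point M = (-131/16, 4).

Signed area of the reference triangle: [B_1B_2B_3] = ½·((-10)·(-10−(9/2)) + 3·(9/2−(21/2)) + (-5/2)·(21/2−(-10))) = ½·(145 − 18 − 205/4) = 303/8.
[MB_2B_3] = ½·((-131/16)·(-10−(9/2)) + 3·(9/2−4) + (-5/2)·(4−(-10))) = ½·(3799/32 + 3/2 − 35) = 2727/64, so the B_1-coordinate is (2727/64)/(303/8) = 9/8.
[B_1MB_3] = ½·((-10)·(4−(9/2)) + (-131/16)·(9/2−(21/2)) + (-5/2)·(21/2−4)) = ½·(5 + 393/8 − 65/4) = 303/16, so the B_2-coordinate is 1/2.
[B_1B_2M] = ½·((-10)·(-10−4) + 3·(4−(21/2)) + (-131/16)·(21/2−(-10))) = ½·(140 − 39/2 − 5371/32) = -1515/64, so the B_3-coordinate is -5/8.
Check: 9/8 + 1/2 − 5/8 = 1.

(9/8, 1/2, -5/8)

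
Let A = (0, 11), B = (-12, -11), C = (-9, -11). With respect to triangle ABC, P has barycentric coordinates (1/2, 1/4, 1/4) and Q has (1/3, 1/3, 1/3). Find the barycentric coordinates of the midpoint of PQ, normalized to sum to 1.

(5/12, 7/24, 7/24)

Since both coordinate triples sum to 1, the midpoint's barycentrics are the componentwise average.
(1/2+1/3)/2 = 5/12; similarly 7/24 and 7/24.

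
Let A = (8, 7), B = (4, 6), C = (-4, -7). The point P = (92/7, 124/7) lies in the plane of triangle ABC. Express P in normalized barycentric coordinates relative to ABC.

(4/7, 9/7, -6/7)

Signed area of the reference triangle: [ABC] = ½·(8·(6−(-7)) + 4·(-7−7) + (-4)·(7−6)) = ½·(104 − 56 − 4) = 22.
[PBC] = ½·((92/7)·(6−(-7)) + 4·(-7−(124/7)) + (-4)·(124/7−6)) = ½·(1196/7 − 692/7 − 328/7) = 88/7, so the A-coordinate is (88/7)/22 = 4/7.
[APC] = ½·(8·(124/7−(-7)) + (92/7)·(-7−7) + (-4)·(7−(124/7))) = ½·(1384/7 − 184 + 300/7) = 198/7, so the B-coordinate is 9/7.
[ABP] = ½·(8·(6−(124/7)) + 4·(124/7−7) + (92/7)·(7−6)) = ½·(-656/7 + 300/7 + 92/7) = -132/7, so the C-coordinate is -6/7.
Check: 4/7 + 9/7 − 6/7 = 1.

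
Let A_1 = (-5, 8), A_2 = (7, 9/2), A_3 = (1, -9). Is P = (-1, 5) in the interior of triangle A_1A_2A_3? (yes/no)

yes

Barycentric coordinates of P: (37/61, 50/183, 22/183).
The three coordinates are positive, positive, positive; a point is interior exactly when all three are positive.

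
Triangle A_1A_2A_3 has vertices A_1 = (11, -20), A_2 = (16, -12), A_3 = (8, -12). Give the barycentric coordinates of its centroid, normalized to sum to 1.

(1/3, 1/3, 1/3)

The centroid is the average of the vertices, so each weight is 1/3.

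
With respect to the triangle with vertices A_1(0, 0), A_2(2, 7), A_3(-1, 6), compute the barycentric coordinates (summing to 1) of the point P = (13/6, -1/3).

Signed area of the reference triangle: [A_1A_2A_3] = ½·(0·(7−6) + 2·(6−0) + (-1)·(0−7)) = ½·(0 + 12 + 7) = 19/2.
[PA_2A_3] = ½·((13/6)·(7−6) + 2·(6−(-1/3)) + (-1)·(-1/3−7)) = ½·(13/6 + 38/3 + 22/3) = 133/12, so the A_1-coordinate is (133/12)/(19/2) = 7/6.
[A_1PA_3] = ½·(0·(-1/3−6) + (13/6)·(6−0) + (-1)·(0−(-1/3))) = ½·(0 + 13 − 1/3) = 19/3, so the A_2-coordinate is 2/3.
[A_1A_2P] = ½·(0·(7−(-1/3)) + 2·(-1/3−0) + (13/6)·(0−7)) = ½·(0 − 2/3 − 91/6) = -95/12, so the A_3-coordinate is -5/6.
Check: 7/6 + 2/3 − 5/6 = 1.

(7/6, 2/3, -5/6)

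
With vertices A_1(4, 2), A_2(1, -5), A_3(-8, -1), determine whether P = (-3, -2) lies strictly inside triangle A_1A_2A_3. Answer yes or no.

Barycentric coordinates of P: (11/75, 9/25, 37/75).
The three coordinates are positive, positive, positive; a point is interior exactly when all three are positive.

yes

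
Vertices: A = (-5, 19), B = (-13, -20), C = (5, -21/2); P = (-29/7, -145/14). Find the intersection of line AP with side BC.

Barycentric coordinates of P with respect to ABC: (1/7, 3/7, 3/7).
On side BC the A-coordinate is zero; dropping P's A-weight 1/7 and renormalizing the remaining 3/7 : 3/7 gives weights 1/2, 1/2 on B, C.
Q = (1/2)·(-13, -20) + (1/2)·(5, -21/2) = (-4, -61/4).

(-4, -61/4)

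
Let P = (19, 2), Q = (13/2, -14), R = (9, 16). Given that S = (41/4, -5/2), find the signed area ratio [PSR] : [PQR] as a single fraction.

1/2

[PQR] = ½·(19·(-14−16) + (13/2)·(16−2) + 9·(2−(-14))) = ½·(-570 + 91 + 144) = -335/2.
[PSR] = ½·(19·(-5/2−16) + (41/4)·(16−2) + 9·(2−(-5/2))) = ½·(-703/2 + 287/2 + 81/2) = -335/4, so the ratio is (-335/4)/(-335/2) = 1/2.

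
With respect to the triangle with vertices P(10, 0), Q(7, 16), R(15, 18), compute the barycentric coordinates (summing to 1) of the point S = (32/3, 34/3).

Signed area of the reference triangle: [PQR] = ½·(10·(16−18) + 7·(18−0) + 15·(0−16)) = ½·(-20 + 126 − 240) = -67.
[SQR] = ½·((32/3)·(16−18) + 7·(18−(34/3)) + 15·(34/3−16)) = ½·(-64/3 + 140/3 − 70) = -67/3, so the P-coordinate is (-67/3)/(-67) = 1/3.
[PSR] = ½·(10·(34/3−18) + (32/3)·(18−0) + 15·(0−(34/3))) = ½·(-200/3 + 192 − 170) = -67/3, so the Q-coordinate is 1/3.
[PQS] = ½·(10·(16−(34/3)) + 7·(34/3−0) + (32/3)·(0−16)) = ½·(140/3 + 238/3 − 512/3) = -67/3, so the R-coordinate is 1/3.
Check: 1/3 + 1/3 + 1/3 = 1.

(1/3, 1/3, 1/3)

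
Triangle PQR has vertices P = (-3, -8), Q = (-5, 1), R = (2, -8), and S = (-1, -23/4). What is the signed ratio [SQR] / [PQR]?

1/4

[PQR] = ½·((-3)·(1−(-8)) + (-5)·(-8−(-8)) + 2·(-8−1)) = ½·(-27 + 0 − 18) = -45/2.
[SQR] = ½·((-1)·(1−(-8)) + (-5)·(-8−(-23/4)) + 2·(-23/4−1)) = ½·(-9 + 45/4 − 27/2) = -45/8, so the ratio is (-45/8)/(-45/2) = 1/4.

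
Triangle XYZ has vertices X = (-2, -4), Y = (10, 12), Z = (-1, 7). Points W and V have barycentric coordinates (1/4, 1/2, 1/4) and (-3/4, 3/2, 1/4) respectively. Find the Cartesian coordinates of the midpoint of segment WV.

Barycentric coordinates of the midpoint are the average: (-1/4, 1, 1/4).
Converting: (-1/4)·X + 1·Y + (1/4)·Z = (41/4, 59/4).

(41/4, 59/4)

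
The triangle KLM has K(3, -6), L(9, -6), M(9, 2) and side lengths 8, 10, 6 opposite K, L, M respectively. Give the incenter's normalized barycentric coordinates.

The incenter has barycentric coordinates proportional to the opposite side lengths: (8 : 10 : 6).
Normalizing by 8+10+6 = 24 gives (1/3, 5/12, 1/4).

(1/3, 5/12, 1/4)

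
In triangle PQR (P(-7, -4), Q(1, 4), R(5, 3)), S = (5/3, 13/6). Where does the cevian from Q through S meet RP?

(2, 5/4)

Barycentric coordinates of S with respect to PQR: (1/6, 1/3, 1/2).
On side RP the Q-coordinate is zero; dropping S's Q-weight 1/3 and renormalizing the remaining 1/2 : 1/6 gives weights 3/4, 1/4 on R, P.
T = (3/4)·(5, 3) + (1/4)·(-7, -4) = (2, 5/4).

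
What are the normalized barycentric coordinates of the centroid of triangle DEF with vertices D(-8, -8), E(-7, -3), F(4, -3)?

The centroid is the average of the vertices, so each weight is 1/3.

(1/3, 1/3, 1/3)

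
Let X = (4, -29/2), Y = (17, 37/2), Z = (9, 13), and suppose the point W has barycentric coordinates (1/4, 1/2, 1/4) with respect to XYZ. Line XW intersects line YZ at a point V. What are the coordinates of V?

(43/3, 50/3)

Line XW meets YZ where the X-coordinate vanishes; zeroing W's X-weight and renormalizing leaves Y, Z-weights 1/2 : 1/4 → (2/3, 1/3).
So V = (2/3)·Y + (1/3)·Z = (43/3, 50/3).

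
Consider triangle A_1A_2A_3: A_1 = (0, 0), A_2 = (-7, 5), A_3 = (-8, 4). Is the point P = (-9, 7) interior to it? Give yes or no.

Barycentric coordinates of P: (-1/3, 5/3, -1/3).
The three coordinates are negative, positive, negative; a point is interior exactly when all three are positive.

no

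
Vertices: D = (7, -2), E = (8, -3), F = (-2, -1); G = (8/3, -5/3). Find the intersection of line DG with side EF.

(1/2, -3/2)

Barycentric coordinates of G with respect to DEF: (1/3, 1/6, 1/2).
On side EF the D-coordinate is zero; dropping G's D-weight 1/3 and renormalizing the remaining 1/6 : 1/2 gives weights 1/4, 3/4 on E, F.
H = (1/4)·(8, -3) + (3/4)·(-2, -1) = (1/2, -3/2).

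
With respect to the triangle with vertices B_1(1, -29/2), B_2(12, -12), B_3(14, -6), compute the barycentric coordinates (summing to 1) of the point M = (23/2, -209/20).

Signed area of the reference triangle: [B_1B_2B_3] = ½·(1·(-12−(-6)) + 12·(-6−(-29/2)) + 14·(-29/2−(-12))) = ½·(-6 + 102 − 35) = 61/2.
[MB_2B_3] = ½·((23/2)·(-12−(-6)) + 12·(-6−(-209/20)) + 14·(-209/20−(-12))) = ½·(-69 + 267/5 + 217/10) = 61/20, so the B_1-coordinate is (61/20)/(61/2) = 1/10.
[B_1MB_3] = ½·(1·(-209/20−(-6)) + (23/2)·(-6−(-29/2)) + 14·(-29/2−(-209/20))) = ½·(-89/20 + 391/4 − 567/10) = 183/10, so the B_2-coordinate is 3/5.
[B_1B_2M] = ½·(1·(-12−(-209/20)) + 12·(-209/20−(-29/2)) + (23/2)·(-29/2−(-12))) = ½·(-31/20 + 243/5 − 115/4) = 183/20, so the B_3-coordinate is 3/10.

(1/10, 3/5, 3/10)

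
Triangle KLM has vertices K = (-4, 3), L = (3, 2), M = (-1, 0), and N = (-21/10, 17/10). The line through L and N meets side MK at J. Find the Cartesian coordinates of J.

Barycentric coordinates of N with respect to KLM: (1/2, 1/10, 2/5).
On side MK the L-coordinate is zero; dropping N's L-weight 1/10 and renormalizing the remaining 2/5 : 1/2 gives weights 4/9, 5/9 on M, K.
J = (4/9)·(-1, 0) + (5/9)·(-4, 3) = (-8/3, 5/3).

(-8/3, 5/3)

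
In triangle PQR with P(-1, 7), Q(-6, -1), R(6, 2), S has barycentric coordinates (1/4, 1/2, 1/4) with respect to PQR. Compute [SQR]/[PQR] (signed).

1/4

The signed ratio [SQR]/[PQR] equals the barycentric coordinate of S at vertex P, which is 1/4.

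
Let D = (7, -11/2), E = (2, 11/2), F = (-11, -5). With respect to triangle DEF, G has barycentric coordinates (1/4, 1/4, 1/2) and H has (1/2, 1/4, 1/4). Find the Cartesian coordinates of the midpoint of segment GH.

Barycentric coordinates of the midpoint are the average: (3/8, 1/4, 3/8).
Converting: (3/8)·D + (1/4)·E + (3/8)·F = (-1, -41/16).

(-1, -41/16)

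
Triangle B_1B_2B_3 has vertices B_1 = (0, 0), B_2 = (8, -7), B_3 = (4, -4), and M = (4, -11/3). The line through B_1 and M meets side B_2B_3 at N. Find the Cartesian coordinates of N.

(6, -11/2)

Barycentric coordinates of M with respect to B_1B_2B_3: (1/3, 1/3, 1/3).
On side B_2B_3 the B_1-coordinate is zero; dropping M's B_1-weight 1/3 and renormalizing the remaining 1/3 : 1/3 gives weights 1/2, 1/2 on B_2, B_3.
N = (1/2)·(8, -7) + (1/2)·(4, -4) = (6, -11/2).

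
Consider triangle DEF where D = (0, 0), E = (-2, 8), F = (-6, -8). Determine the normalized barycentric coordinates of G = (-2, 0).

(1/2, 1/4, 1/4)

Signed area of the reference triangle: [DEF] = ½·(0·(8−(-8)) + (-2)·(-8−0) + (-6)·(0−8)) = ½·(0 + 16 + 48) = 32.
[GEF] = ½·((-2)·(8−(-8)) + (-2)·(-8−0) + (-6)·(0−8)) = ½·(-32 + 16 + 48) = 16, so the D-coordinate is 16/32 = 1/2.
[DGF] = ½·(0·(0−(-8)) + (-2)·(-8−0) + (-6)·(0−0)) = ½·(0 + 16 + 0) = 8, so the E-coordinate is 1/4.
[DEG] = ½·(0·(8−0) + (-2)·(0−0) + (-2)·(0−8)) = ½·(0 + 0 + 16) = 8, so the F-coordinate is 1/4.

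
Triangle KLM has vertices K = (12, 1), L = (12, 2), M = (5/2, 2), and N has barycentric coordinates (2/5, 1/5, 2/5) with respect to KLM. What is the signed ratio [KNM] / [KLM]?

The signed ratio [KNM]/[KLM] equals the barycentric coordinate of N at vertex L, which is 1/5.

1/5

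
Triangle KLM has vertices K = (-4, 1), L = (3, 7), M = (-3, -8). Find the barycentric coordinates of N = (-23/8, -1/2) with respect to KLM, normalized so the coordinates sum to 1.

Signed area of the reference triangle: [KLM] = ½·((-4)·(7−(-8)) + 3·(-8−1) + (-3)·(1−7)) = ½·(-60 − 27 + 18) = -69/2.
[NLM] = ½·((-23/8)·(7−(-8)) + 3·(-8−(-1/2)) + (-3)·(-1/2−7)) = ½·(-345/8 − 45/2 + 45/2) = -345/16, so the K-coordinate is (-345/16)/(-69/2) = 5/8.
[KNM] = ½·((-4)·(-1/2−(-8)) + (-23/8)·(-8−1) + (-3)·(1−(-1/2))) = ½·(-30 + 207/8 − 9/2) = -69/16, so the L-coordinate is 1/8.
[KLN] = ½·((-4)·(7−(-1/2)) + 3·(-1/2−1) + (-23/8)·(1−7)) = ½·(-30 − 9/2 + 69/4) = -69/8, so the M-coordinate is 1/4.

(5/8, 1/8, 1/4)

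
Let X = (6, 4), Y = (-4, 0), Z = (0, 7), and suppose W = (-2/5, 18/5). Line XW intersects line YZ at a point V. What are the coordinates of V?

Barycentric coordinates of W with respect to XYZ: (1/5, 2/5, 2/5).
On side YZ the X-coordinate is zero; dropping W's X-weight 1/5 and renormalizing the remaining 2/5 : 2/5 gives weights 1/2, 1/2 on Y, Z.
V = (1/2)·(-4, 0) + (1/2)·(0, 7) = (-2, 7/2).

(-2, 7/2)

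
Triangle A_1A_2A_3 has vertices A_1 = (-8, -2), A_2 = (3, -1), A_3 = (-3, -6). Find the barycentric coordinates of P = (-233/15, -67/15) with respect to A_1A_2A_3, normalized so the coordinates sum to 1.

(22/15, -13/15, 2/5)

Signed area of the reference triangle: [A_1A_2A_3] = ½·((-8)·(-1−(-6)) + 3·(-6−(-2)) + (-3)·(-2−(-1))) = ½·(-40 − 12 + 3) = -49/2.
[PA_2A_3] = ½·((-233/15)·(-1−(-6)) + 3·(-6−(-67/15)) + (-3)·(-67/15−(-1))) = ½·(-233/3 − 23/5 + 52/5) = -539/15, so the A_1-coordinate is (-539/15)/(-49/2) = 22/15.
[A_1PA_3] = ½·((-8)·(-67/15−(-6)) + (-233/15)·(-6−(-2)) + (-3)·(-2−(-67/15))) = ½·(-184/15 + 932/15 − 37/5) = 637/30, so the A_2-coordinate is -13/15.
[A_1A_2P] = ½·((-8)·(-1−(-67/15)) + 3·(-67/15−(-2)) + (-233/15)·(-2−(-1))) = ½·(-416/15 − 37/5 + 233/15) = -49/5, so the A_3-coordinate is 2/5.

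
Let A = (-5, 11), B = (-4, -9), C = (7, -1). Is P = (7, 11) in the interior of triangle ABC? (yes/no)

no

Barycentric coordinates of P: (11/19, -12/19, 20/19).
The three coordinates are positive, negative, positive; a point is interior exactly when all three are positive.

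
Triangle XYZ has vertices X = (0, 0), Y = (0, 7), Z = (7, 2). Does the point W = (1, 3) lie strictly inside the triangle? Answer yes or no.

Barycentric coordinates of W: (23/49, 19/49, 1/7).
The three coordinates are positive, positive, positive; a point is interior exactly when all three are positive.

yes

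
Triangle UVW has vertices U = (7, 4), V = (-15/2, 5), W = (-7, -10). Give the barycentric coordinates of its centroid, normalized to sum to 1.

(1/3, 1/3, 1/3)

The centroid is the average of the vertices, so each weight is 1/3.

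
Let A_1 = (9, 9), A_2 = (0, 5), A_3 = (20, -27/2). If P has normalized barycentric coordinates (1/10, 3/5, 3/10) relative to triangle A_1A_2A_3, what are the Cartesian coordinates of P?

P = (1/10)·A_1 + (3/5)·A_2 + (3/10)·A_3.
x-coordinate: (1/10)·9 + (3/5)·0 + (3/10)·20 = 69/10.
y-coordinate: (1/10)·9 + (3/5)·5 + (3/10)·(-27/2) = -3/20.

(69/10, -3/20)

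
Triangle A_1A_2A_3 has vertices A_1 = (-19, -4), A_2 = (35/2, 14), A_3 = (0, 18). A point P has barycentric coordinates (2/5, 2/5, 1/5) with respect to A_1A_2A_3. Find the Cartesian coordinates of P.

P = (2/5)·A_1 + (2/5)·A_2 + (1/5)·A_3.
x-coordinate: (2/5)·(-19) + (2/5)·(35/2) + (1/5)·0 = -3/5.
y-coordinate: (2/5)·(-4) + (2/5)·14 + (1/5)·18 = 38/5.

(-3/5, 38/5)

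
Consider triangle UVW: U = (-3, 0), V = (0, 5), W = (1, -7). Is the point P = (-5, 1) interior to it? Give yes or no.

Barycentric coordinates of P: (64/41, -10/41, -13/41).
The three coordinates are positive, negative, negative; a point is interior exactly when all three are positive.

no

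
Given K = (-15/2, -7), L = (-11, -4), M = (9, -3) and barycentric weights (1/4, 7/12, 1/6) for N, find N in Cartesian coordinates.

N = (1/4)·K + (7/12)·L + (1/6)·M.
x-coordinate: (1/4)·(-15/2) + (7/12)·(-11) + (1/6)·9 = -163/24.
y-coordinate: (1/4)·(-7) + (7/12)·(-4) + (1/6)·(-3) = -55/12.

(-163/24, -55/12)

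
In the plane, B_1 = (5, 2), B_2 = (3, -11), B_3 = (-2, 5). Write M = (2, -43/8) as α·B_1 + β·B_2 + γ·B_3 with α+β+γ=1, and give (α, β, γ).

(1/8, 5/8, 1/4)

Signed area of the reference triangle: [B_1B_2B_3] = ½·(5·(-11−5) + 3·(5−2) + (-2)·(2−(-11))) = ½·(-80 + 9 − 26) = -97/2.
[MB_2B_3] = ½·(2·(-11−5) + 3·(5−(-43/8)) + (-2)·(-43/8−(-11))) = ½·(-32 + 249/8 − 45/4) = -97/16, so the B_1-coordinate is (-97/16)/(-97/2) = 1/8.
[B_1MB_3] = ½·(5·(-43/8−5) + 2·(5−2) + (-2)·(2−(-43/8))) = ½·(-415/8 + 6 − 59/4) = -485/16, so the B_2-coordinate is 5/8.
[B_1B_2M] = ½·(5·(-11−(-43/8)) + 3·(-43/8−2) + 2·(2−(-11))) = ½·(-225/8 − 177/8 + 26) = -97/8, so the B_3-coordinate is 1/4.
Check: 1/8 + 5/8 + 1/4 = 1.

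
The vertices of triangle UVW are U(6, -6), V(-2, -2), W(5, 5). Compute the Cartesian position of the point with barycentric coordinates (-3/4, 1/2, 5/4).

P = (-3/4)·U + (1/2)·V + (5/4)·W.
x-coordinate: (-3/4)·6 + (1/2)·(-2) + (5/4)·5 = 3/4.
y-coordinate: (-3/4)·(-6) + (1/2)·(-2) + (5/4)·5 = 39/4.

(3/4, 39/4)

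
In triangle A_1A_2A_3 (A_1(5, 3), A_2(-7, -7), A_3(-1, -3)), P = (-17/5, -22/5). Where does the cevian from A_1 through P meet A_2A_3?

(-13/3, -47/9)

Barycentric coordinates of P with respect to A_1A_2A_3: (1/10, 1/2, 2/5).
On side A_2A_3 the A_1-coordinate is zero; dropping P's A_1-weight 1/10 and renormalizing the remaining 1/2 : 2/5 gives weights 5/9, 4/9 on A_2, A_3.
Q = (5/9)·(-7, -7) + (4/9)·(-1, -3) = (-13/3, -47/9).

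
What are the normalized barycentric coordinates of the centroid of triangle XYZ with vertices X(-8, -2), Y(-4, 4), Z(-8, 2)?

(1/3, 1/3, 1/3)

The centroid is the average of the vertices, so each weight is 1/3.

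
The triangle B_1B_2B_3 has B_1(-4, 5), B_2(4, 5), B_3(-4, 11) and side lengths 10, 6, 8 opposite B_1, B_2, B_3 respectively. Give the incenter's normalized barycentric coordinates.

(5/12, 1/4, 1/3)

The incenter has barycentric coordinates proportional to the opposite side lengths: (10 : 6 : 8).
Normalizing by 10+6+8 = 24 gives (5/12, 1/4, 1/3).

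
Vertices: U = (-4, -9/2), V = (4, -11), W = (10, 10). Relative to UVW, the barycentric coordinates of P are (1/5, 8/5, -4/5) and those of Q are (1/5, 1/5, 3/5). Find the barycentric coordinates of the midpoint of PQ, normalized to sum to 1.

Since both coordinate triples sum to 1, the midpoint's barycentrics are the componentwise average.
(1/5+1/5)/2 = 1/5; similarly 9/10 and -1/10.

(1/5, 9/10, -1/10)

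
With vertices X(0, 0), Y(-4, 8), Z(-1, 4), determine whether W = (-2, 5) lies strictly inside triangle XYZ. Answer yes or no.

yes

Barycentric coordinates of W: (1/8, 3/8, 1/2).
The three coordinates are positive, positive, positive; a point is interior exactly when all three are positive.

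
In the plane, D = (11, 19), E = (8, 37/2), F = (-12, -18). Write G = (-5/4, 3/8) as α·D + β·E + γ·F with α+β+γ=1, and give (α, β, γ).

Signed area of the reference triangle: [DEF] = ½·(11·(37/2−(-18)) + 8·(-18−19) + (-12)·(19−(37/2))) = ½·(803/2 − 296 − 6) = 199/4.
[GEF] = ½·((-5/4)·(37/2−(-18)) + 8·(-18−(3/8)) + (-12)·(3/8−(37/2))) = ½·(-365/8 − 147 + 435/2) = 199/16, so the D-coordinate is (199/16)/(199/4) = 1/4.
[DGF] = ½·(11·(3/8−(-18)) + (-5/4)·(-18−19) + (-12)·(19−(3/8))) = ½·(1617/8 + 185/4 − 447/2) = 199/16, so the E-coordinate is 1/4.
[DEG] = ½·(11·(37/2−(3/8)) + 8·(3/8−19) + (-5/4)·(19−(37/2))) = ½·(1595/8 − 149 − 5/8) = 199/8, so the F-coordinate is 1/2.
Check: 1/4 + 1/4 + 1/2 = 1.

(1/4, 1/4, 1/2)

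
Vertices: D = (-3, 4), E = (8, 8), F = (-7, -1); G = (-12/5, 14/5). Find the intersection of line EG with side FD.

Barycentric coordinates of G with respect to DEF: (2/5, 1/5, 2/5).
On side FD the E-coordinate is zero; dropping G's E-weight 1/5 and renormalizing the remaining 2/5 : 2/5 gives weights 1/2, 1/2 on F, D.
H = (1/2)·(-7, -1) + (1/2)·(-3, 4) = (-5, 3/2).

(-5, 3/2)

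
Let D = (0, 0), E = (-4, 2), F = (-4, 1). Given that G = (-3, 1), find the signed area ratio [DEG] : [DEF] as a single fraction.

[DEF] = ½·(0·(2−1) + (-4)·(1−0) + (-4)·(0−2)) = ½·(0 − 4 + 8) = 2.
[DEG] = ½·(0·(2−1) + (-4)·(1−0) + (-3)·(0−2)) = ½·(0 − 4 + 6) = 1, so the ratio is 1/2 = 1/2.

1/2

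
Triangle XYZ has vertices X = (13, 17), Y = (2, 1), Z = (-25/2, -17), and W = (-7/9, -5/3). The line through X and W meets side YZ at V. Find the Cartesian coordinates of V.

Barycentric coordinates of W with respect to XYZ: (1/3, 2/9, 4/9).
On side YZ the X-coordinate is zero; dropping W's X-weight 1/3 and renormalizing the remaining 2/9 : 4/9 gives weights 1/3, 2/3 on Y, Z.
V = (1/3)·(2, 1) + (2/3)·(-25/2, -17) = (-23/3, -11).

(-23/3, -11)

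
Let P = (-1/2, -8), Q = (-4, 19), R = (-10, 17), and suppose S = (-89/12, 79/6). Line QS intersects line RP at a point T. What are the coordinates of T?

(-81/10, 12)

Barycentric coordinates of S with respect to PQR: (1/6, 1/6, 2/3).
On side RP the Q-coordinate is zero; dropping S's Q-weight 1/6 and renormalizing the remaining 2/3 : 1/6 gives weights 4/5, 1/5 on R, P.
T = (4/5)·(-10, 17) + (1/5)·(-1/2, -8) = (-81/10, 12).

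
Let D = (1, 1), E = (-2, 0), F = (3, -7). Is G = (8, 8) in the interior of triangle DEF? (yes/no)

no

Barycentric coordinates of G: (55/13, -35/13, -7/13).
The three coordinates are positive, negative, negative; a point is interior exactly when all three are positive.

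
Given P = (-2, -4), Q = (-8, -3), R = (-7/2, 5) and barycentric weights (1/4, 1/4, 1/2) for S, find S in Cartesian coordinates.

(-17/4, 3/4)

S = (1/4)·P + (1/4)·Q + (1/2)·R.
x-coordinate: (1/4)·(-2) + (1/4)·(-8) + (1/2)·(-7/2) = -17/4.
y-coordinate: (1/4)·(-4) + (1/4)·(-3) + (1/2)·5 = 3/4.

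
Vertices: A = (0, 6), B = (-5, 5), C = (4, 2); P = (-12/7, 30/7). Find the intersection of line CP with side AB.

(-4, 26/5)

Barycentric coordinates of P with respect to ABC: (1/7, 4/7, 2/7).
On side AB the C-coordinate is zero; dropping P's C-weight 2/7 and renormalizing the remaining 1/7 : 4/7 gives weights 1/5, 4/5 on A, B.
Q = (1/5)·(0, 6) + (4/5)·(-5, 5) = (-4, 26/5).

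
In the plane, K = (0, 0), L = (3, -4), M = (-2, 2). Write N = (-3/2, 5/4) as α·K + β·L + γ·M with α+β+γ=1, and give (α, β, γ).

Signed area of the reference triangle: [KLM] = ½·(0·(-4−2) + 3·(2−0) + (-2)·(0−(-4))) = ½·(0 + 6 − 8) = -1.
[NLM] = ½·((-3/2)·(-4−2) + 3·(2−(5/4)) + (-2)·(5/4−(-4))) = ½·(9 + 9/4 − 21/2) = 3/8, so the K-coordinate is (3/8)/(-1) = -3/8.
[KNM] = ½·(0·(5/4−2) + (-3/2)·(2−0) + (-2)·(0−(5/4))) = ½·(0 − 3 + 5/2) = -1/4, so the L-coordinate is 1/4.
[KLN] = ½·(0·(-4−(5/4)) + 3·(5/4−0) + (-3/2)·(0−(-4))) = ½·(0 + 15/4 − 6) = -9/8, so the M-coordinate is 9/8.
Check: -3/8 + 1/4 + 9/8 = 1.

(-3/8, 1/4, 9/8)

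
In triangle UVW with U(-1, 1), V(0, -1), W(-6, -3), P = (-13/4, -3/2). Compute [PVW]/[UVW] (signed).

1/4

[UVW] = ½·((-1)·(-1−(-3)) + 0·(-3−1) + (-6)·(1−(-1))) = ½·(-2 + 0 − 12) = -7.
[PVW] = ½·((-13/4)·(-1−(-3)) + 0·(-3−(-3/2)) + (-6)·(-3/2−(-1))) = ½·(-13/2 + 0 + 3) = -7/4, so the ratio is (-7/4)/(-7) = 1/4.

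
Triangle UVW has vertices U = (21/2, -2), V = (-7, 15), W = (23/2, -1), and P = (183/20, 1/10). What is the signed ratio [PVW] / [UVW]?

1/2

[UVW] = ½·((21/2)·(15−(-1)) + (-7)·(-1−(-2)) + (23/2)·(-2−15)) = ½·(168 − 7 − 391/2) = -69/4.
[PVW] = ½·((183/20)·(15−(-1)) + (-7)·(-1−(1/10)) + (23/2)·(1/10−15)) = ½·(732/5 + 77/10 − 3427/20) = -69/8, so the ratio is (-69/8)/(-69/4) = 1/2.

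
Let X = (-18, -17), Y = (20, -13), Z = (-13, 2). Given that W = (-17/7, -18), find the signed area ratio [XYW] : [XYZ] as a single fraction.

-1/7

[XYZ] = ½·((-18)·(-13−2) + 20·(2−(-17)) + (-13)·(-17−(-13))) = ½·(270 + 380 + 52) = 351.
[XYW] = ½·((-18)·(-13−(-18)) + 20·(-18−(-17)) + (-17/7)·(-17−(-13))) = ½·(-90 − 20 + 68/7) = -351/7, so the ratio is (-351/7)/351 = -1/7.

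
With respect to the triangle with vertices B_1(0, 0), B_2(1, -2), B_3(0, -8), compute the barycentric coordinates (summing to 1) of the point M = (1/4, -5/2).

Signed area of the reference triangle: [B_1B_2B_3] = ½·(0·(-2−(-8)) + 1·(-8−0) + 0·(0−(-2))) = ½·(0 − 8 + 0) = -4.
[MB_2B_3] = ½·((1/4)·(-2−(-8)) + 1·(-8−(-5/2)) + 0·(-5/2−(-2))) = ½·(3/2 − 11/2 + 0) = -2, so the B_1-coordinate is (-2)/(-4) = 1/2.
[B_1MB_3] = ½·(0·(-5/2−(-8)) + (1/4)·(-8−0) + 0·(0−(-5/2))) = ½·(0 − 2 + 0) = -1, so the B_2-coordinate is 1/4.
[B_1B_2M] = ½·(0·(-2−(-5/2)) + 1·(-5/2−0) + (1/4)·(0−(-2))) = ½·(0 − 5/2 + 1/2) = -1, so the B_3-coordinate is 1/4.

(1/2, 1/4, 1/4)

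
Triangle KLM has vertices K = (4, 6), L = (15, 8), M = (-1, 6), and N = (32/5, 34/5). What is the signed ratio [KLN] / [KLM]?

[KLM] = ½·(4·(8−6) + 15·(6−6) + (-1)·(6−8)) = ½·(8 + 0 + 2) = 5.
[KLN] = ½·(4·(8−(34/5)) + 15·(34/5−6) + (32/5)·(6−8)) = ½·(24/5 + 12 − 64/5) = 2, so the ratio is 2/5 = 2/5.

2/5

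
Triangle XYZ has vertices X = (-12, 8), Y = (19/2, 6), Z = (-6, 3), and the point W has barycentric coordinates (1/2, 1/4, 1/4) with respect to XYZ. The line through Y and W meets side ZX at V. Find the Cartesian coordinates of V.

(-10, 19/3)

Line YW meets ZX where the Y-coordinate vanishes; zeroing W's Y-weight and renormalizing leaves Z, X-weights 1/4 : 1/2 → (1/3, 2/3).
So V = (1/3)·Z + (2/3)·X = (-10, 19/3).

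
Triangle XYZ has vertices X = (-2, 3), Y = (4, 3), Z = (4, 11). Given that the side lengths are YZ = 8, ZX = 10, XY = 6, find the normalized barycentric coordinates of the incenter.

The incenter has barycentric coordinates proportional to the opposite side lengths: (8 : 10 : 6).
Normalizing by 8+10+6 = 24 gives (1/3, 5/12, 1/4).

(1/3, 5/12, 1/4)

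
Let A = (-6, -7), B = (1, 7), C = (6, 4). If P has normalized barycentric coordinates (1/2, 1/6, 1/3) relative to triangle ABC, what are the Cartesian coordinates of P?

P = (1/2)·A + (1/6)·B + (1/3)·C.
x-coordinate: (1/2)·(-6) + (1/6)·1 + (1/3)·6 = -5/6.
y-coordinate: (1/2)·(-7) + (1/6)·7 + (1/3)·4 = -1.

(-5/6, -1)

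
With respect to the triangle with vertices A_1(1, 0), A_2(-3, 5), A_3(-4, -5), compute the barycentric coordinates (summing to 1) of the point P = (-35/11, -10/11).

Signed area of the reference triangle: [A_1A_2A_3] = ½·(1·(5−(-5)) + (-3)·(-5−0) + (-4)·(0−5)) = ½·(10 + 15 + 20) = 45/2.
[PA_2A_3] = ½·((-35/11)·(5−(-5)) + (-3)·(-5−(-10/11)) + (-4)·(-10/11−5)) = ½·(-350/11 + 135/11 + 260/11) = 45/22, so the A_1-coordinate is (45/22)/(45/2) = 1/11.
[A_1PA_3] = ½·(1·(-10/11−(-5)) + (-35/11)·(-5−0) + (-4)·(0−(-10/11))) = ½·(45/11 + 175/11 − 40/11) = 90/11, so the A_2-coordinate is 4/11.
[A_1A_2P] = ½·(1·(5−(-10/11)) + (-3)·(-10/11−0) + (-35/11)·(0−5)) = ½·(65/11 + 30/11 + 175/11) = 135/11, so the A_3-coordinate is 6/11.
Check: 1/11 + 4/11 + 6/11 = 1.

(1/11, 4/11, 6/11)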